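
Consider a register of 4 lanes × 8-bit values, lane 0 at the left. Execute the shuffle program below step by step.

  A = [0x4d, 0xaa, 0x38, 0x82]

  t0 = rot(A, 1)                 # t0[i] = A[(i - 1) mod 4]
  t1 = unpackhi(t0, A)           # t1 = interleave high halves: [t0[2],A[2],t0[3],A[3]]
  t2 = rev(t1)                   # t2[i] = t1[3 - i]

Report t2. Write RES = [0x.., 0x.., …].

→ t0 |82|4d|aa|38|
→ t1 |aa|38|38|82|
→ t2 |82|38|38|aa|

RES = [ 0x82  0x38  0x38  0xaa ]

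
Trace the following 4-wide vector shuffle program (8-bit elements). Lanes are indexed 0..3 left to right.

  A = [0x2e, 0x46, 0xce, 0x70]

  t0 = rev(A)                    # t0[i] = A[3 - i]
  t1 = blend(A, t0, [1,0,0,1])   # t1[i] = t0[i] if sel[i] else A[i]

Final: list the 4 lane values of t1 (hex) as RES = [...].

  t0: 70 ce 46 2e
  t1: 70 46 ce 2e

RES = [0x70, 0x46, 0xce, 0x2e]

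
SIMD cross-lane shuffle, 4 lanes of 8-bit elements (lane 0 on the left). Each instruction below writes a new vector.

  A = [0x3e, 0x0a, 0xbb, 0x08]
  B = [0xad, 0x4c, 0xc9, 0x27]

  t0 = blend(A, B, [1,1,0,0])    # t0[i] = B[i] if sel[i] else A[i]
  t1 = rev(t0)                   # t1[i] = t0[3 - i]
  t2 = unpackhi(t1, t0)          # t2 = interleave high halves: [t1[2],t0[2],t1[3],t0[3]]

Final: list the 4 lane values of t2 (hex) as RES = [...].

RES = [0x4c, 0xbb, 0xad, 0x08]

t0 = [0xad, 0x4c, 0xbb, 0x08]
t1 = [0x08, 0xbb, 0x4c, 0xad]
t2 = [0x4c, 0xbb, 0xad, 0x08]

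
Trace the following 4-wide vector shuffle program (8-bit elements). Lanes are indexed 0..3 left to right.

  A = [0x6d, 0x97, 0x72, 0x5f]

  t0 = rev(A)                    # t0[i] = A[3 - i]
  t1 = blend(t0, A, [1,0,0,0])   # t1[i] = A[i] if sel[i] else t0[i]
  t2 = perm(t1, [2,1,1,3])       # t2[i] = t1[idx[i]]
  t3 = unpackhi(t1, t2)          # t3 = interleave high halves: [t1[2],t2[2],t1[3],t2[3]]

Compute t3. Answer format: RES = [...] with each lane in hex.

RES = [ 0x97  0x72  0x6d  0x6d ]

  t0: 5f 72 97 6d
  t1: 6d 72 97 6d
  t2: 97 72 72 6d
  t3: 97 72 6d 6d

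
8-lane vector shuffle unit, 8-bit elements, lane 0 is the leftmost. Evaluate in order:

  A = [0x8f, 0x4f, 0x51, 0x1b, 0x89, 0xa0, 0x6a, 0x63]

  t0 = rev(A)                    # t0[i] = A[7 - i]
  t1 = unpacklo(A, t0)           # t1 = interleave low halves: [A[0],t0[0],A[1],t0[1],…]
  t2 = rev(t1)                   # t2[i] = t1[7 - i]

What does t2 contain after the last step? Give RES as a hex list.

RES = [ 0x89  0x1b  0xa0  0x51  0x6a  0x4f  0x63  0x8f ]

t0 = [0x63, 0x6a, 0xa0, 0x89, 0x1b, 0x51, 0x4f, 0x8f]
t1 = [0x8f, 0x63, 0x4f, 0x6a, 0x51, 0xa0, 0x1b, 0x89]
t2 = [0x89, 0x1b, 0xa0, 0x51, 0x6a, 0x4f, 0x63, 0x8f]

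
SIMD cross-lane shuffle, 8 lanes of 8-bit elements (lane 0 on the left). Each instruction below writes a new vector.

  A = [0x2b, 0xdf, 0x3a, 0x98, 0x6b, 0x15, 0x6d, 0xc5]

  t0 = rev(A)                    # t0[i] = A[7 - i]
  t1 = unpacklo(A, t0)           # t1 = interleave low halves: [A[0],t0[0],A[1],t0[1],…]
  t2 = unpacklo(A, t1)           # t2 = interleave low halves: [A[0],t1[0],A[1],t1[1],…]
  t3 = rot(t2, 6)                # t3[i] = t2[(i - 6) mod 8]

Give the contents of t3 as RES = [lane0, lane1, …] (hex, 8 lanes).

→ t0 |c5|6d|15|6b|98|3a|df|2b|
→ t1 |2b|c5|df|6d|3a|15|98|6b|
→ t2 |2b|2b|df|c5|3a|df|98|6d|
→ t3 |df|c5|3a|df|98|6d|2b|2b|

RES = [ 0xdf  0xc5  0x3a  0xdf  0x98  0x6d  0x2b  0x2b ]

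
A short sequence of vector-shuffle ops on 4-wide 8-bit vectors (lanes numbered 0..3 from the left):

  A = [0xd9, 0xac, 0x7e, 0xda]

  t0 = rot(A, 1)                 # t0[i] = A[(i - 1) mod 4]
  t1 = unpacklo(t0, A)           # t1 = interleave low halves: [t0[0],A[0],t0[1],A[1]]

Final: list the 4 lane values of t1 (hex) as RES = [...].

t0 = [0xda, 0xd9, 0xac, 0x7e]
t1 = [0xda, 0xd9, 0xd9, 0xac]

RES = [0xda, 0xd9, 0xd9, 0xac]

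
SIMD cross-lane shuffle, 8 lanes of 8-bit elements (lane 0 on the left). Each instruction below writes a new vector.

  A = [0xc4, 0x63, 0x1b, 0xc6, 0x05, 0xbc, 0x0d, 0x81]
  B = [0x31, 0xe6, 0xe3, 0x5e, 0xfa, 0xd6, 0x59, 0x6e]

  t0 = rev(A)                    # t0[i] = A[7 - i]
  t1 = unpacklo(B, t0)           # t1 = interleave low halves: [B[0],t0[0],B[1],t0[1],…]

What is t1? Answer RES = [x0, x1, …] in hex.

→ t0 |81|0d|bc|05|c6|1b|63|c4|
→ t1 |31|81|e6|0d|e3|bc|5e|05|

RES = [0x31, 0x81, 0xe6, 0x0d, 0xe3, 0xbc, 0x5e, 0x05]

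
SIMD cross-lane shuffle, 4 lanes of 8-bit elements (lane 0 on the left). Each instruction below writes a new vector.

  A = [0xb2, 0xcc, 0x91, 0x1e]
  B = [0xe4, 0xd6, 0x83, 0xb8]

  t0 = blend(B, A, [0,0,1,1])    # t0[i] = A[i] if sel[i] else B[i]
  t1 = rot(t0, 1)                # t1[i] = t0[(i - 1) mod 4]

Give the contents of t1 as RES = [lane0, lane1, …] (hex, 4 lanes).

→ t0 |e4|d6|91|1e|
→ t1 |1e|e4|d6|91|

RES = [0x1e, 0xe4, 0xd6, 0x91]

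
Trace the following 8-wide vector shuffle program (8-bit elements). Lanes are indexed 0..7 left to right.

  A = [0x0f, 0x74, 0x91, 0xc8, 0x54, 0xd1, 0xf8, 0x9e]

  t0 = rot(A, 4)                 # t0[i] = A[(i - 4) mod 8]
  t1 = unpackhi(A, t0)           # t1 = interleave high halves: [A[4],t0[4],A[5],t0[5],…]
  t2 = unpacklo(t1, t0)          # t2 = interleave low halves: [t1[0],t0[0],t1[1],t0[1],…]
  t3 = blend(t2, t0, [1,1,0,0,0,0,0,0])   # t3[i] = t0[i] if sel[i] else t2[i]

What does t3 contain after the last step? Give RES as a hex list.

RES = [ 0x54  0xd1  0x0f  0xd1  0xd1  0xf8  0x74  0x9e ]

t0 = [0x54, 0xd1, 0xf8, 0x9e, 0x0f, 0x74, 0x91, 0xc8]
t1 = [0x54, 0x0f, 0xd1, 0x74, 0xf8, 0x91, 0x9e, 0xc8]
t2 = [0x54, 0x54, 0x0f, 0xd1, 0xd1, 0xf8, 0x74, 0x9e]
t3 = [0x54, 0xd1, 0x0f, 0xd1, 0xd1, 0xf8, 0x74, 0x9e]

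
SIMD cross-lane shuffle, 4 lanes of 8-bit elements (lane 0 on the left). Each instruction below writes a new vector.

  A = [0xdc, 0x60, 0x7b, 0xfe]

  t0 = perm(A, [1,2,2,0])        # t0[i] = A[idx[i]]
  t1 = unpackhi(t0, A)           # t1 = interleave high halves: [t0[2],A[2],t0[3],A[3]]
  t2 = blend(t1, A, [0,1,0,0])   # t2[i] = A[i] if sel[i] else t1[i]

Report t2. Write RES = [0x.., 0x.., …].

→ t0 |60|7b|7b|dc|
→ t1 |7b|7b|dc|fe|
→ t2 |7b|60|dc|fe|

RES = [ 0x7b  0x60  0xdc  0xfe ]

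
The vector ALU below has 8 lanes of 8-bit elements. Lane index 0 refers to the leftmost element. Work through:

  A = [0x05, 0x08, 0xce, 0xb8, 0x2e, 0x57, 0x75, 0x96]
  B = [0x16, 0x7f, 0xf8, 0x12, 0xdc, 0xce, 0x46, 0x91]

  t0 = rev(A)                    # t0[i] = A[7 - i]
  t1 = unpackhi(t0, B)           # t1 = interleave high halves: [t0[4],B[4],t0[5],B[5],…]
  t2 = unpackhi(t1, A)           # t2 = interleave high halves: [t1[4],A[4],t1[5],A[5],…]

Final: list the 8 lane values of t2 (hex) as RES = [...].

RES = [ 0x08  0x2e  0x46  0x57  0x05  0x75  0x91  0x96 ]

t0 = [0x96, 0x75, 0x57, 0x2e, 0xb8, 0xce, 0x08, 0x05]
t1 = [0xb8, 0xdc, 0xce, 0xce, 0x08, 0x46, 0x05, 0x91]
t2 = [0x08, 0x2e, 0x46, 0x57, 0x05, 0x75, 0x91, 0x96]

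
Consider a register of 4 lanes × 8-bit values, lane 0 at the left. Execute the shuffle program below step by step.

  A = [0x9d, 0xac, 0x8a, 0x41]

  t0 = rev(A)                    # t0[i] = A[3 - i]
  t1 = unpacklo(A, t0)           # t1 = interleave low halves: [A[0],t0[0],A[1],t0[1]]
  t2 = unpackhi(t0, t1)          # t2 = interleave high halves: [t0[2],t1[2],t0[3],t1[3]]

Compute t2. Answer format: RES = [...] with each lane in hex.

→ t0 |41|8a|ac|9d|
→ t1 |9d|41|ac|8a|
→ t2 |ac|ac|9d|8a|

RES = [ 0xac  0xac  0x9d  0x8a ]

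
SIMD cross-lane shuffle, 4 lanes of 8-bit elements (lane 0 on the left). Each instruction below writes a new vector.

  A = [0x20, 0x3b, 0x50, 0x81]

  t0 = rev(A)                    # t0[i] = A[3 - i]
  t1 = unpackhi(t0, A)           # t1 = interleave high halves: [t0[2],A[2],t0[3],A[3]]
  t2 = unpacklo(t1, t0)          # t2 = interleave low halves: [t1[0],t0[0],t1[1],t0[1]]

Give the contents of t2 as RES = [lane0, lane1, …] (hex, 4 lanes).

  t0: 81 50 3b 20
  t1: 3b 50 20 81
  t2: 3b 81 50 50

RES = [ 0x3b  0x81  0x50  0x50 ]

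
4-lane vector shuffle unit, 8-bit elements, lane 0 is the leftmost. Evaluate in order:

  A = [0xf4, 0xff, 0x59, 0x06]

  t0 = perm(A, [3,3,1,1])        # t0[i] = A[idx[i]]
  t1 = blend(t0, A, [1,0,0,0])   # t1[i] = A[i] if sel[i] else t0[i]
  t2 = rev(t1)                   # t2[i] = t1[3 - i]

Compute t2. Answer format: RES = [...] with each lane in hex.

RES = [0xff, 0xff, 0x06, 0xf4]

t0 = [0x06, 0x06, 0xff, 0xff]
t1 = [0xf4, 0x06, 0xff, 0xff]
t2 = [0xff, 0xff, 0x06, 0xf4]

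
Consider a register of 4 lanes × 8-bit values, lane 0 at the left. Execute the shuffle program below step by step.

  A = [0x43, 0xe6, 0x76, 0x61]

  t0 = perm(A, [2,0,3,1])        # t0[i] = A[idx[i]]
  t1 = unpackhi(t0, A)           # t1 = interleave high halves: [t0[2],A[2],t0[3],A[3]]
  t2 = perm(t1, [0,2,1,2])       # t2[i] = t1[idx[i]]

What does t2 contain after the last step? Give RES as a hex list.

t0 = [0x76, 0x43, 0x61, 0xe6]
t1 = [0x61, 0x76, 0xe6, 0x61]
t2 = [0x61, 0xe6, 0x76, 0xe6]

RES = [ 0x61  0xe6  0x76  0xe6 ]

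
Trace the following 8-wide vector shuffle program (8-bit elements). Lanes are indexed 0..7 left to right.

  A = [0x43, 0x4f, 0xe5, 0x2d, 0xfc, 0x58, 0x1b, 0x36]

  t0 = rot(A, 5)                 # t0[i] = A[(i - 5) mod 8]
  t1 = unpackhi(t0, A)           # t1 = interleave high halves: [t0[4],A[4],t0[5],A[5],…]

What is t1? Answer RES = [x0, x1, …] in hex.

  t0: 2d fc 58 1b 36 43 4f e5
  t1: 36 fc 43 58 4f 1b e5 36

RES = [0x36, 0xfc, 0x43, 0x58, 0x4f, 0x1b, 0xe5, 0x36]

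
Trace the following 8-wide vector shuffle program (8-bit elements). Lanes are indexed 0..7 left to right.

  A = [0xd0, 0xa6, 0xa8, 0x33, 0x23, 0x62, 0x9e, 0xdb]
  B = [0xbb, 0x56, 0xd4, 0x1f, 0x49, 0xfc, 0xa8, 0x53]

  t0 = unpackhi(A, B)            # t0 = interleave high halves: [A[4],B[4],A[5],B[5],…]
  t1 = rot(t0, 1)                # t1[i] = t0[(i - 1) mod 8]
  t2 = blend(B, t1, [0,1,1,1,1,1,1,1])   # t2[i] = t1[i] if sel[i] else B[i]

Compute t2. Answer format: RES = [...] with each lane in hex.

RES = [0xbb, 0x23, 0x49, 0x62, 0xfc, 0x9e, 0xa8, 0xdb]

→ t0 |23|49|62|fc|9e|a8|db|53|
→ t1 |53|23|49|62|fc|9e|a8|db|
→ t2 |bb|23|49|62|fc|9e|a8|db|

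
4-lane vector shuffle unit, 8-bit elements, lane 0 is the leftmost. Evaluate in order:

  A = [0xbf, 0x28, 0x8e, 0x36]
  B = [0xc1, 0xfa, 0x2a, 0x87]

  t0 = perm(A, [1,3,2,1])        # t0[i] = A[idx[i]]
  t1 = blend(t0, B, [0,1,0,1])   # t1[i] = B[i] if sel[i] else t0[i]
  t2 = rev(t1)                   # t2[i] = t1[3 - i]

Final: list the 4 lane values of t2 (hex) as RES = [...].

RES = [ 0x87  0x8e  0xfa  0x28 ]

  t0: 28 36 8e 28
  t1: 28 fa 8e 87
  t2: 87 8e fa 28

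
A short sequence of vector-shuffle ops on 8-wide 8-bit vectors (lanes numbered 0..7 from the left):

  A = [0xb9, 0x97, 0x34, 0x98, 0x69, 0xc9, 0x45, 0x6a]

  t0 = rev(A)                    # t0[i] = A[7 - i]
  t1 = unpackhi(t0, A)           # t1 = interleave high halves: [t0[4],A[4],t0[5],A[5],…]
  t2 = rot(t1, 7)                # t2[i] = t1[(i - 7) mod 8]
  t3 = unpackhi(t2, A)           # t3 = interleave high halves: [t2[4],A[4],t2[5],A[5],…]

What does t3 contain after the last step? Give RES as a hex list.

t0 = [0x6a, 0x45, 0xc9, 0x69, 0x98, 0x34, 0x97, 0xb9]
t1 = [0x98, 0x69, 0x34, 0xc9, 0x97, 0x45, 0xb9, 0x6a]
t2 = [0x69, 0x34, 0xc9, 0x97, 0x45, 0xb9, 0x6a, 0x98]
t3 = [0x45, 0x69, 0xb9, 0xc9, 0x6a, 0x45, 0x98, 0x6a]

RES = [ 0x45  0x69  0xb9  0xc9  0x6a  0x45  0x98  0x6a ]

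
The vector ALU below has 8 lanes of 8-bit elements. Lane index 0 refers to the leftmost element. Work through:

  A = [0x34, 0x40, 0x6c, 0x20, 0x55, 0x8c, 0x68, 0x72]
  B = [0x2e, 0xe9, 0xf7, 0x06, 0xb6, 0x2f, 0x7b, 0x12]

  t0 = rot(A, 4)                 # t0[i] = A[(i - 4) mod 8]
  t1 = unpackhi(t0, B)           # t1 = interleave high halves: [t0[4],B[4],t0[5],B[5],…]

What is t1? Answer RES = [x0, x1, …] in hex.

RES = [ 0x34  0xb6  0x40  0x2f  0x6c  0x7b  0x20  0x12 ]

t0 = [0x55, 0x8c, 0x68, 0x72, 0x34, 0x40, 0x6c, 0x20]
t1 = [0x34, 0xb6, 0x40, 0x2f, 0x6c, 0x7b, 0x20, 0x12]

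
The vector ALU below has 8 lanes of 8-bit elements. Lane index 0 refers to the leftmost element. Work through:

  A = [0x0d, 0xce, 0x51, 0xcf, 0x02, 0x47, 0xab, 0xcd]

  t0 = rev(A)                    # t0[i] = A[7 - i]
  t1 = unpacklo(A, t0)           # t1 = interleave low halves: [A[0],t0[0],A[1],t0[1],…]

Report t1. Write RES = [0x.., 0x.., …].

  t0: cd ab 47 02 cf 51 ce 0d
  t1: 0d cd ce ab 51 47 cf 02

RES = [ 0x0d  0xcd  0xce  0xab  0x51  0x47  0xcf  0x02 ]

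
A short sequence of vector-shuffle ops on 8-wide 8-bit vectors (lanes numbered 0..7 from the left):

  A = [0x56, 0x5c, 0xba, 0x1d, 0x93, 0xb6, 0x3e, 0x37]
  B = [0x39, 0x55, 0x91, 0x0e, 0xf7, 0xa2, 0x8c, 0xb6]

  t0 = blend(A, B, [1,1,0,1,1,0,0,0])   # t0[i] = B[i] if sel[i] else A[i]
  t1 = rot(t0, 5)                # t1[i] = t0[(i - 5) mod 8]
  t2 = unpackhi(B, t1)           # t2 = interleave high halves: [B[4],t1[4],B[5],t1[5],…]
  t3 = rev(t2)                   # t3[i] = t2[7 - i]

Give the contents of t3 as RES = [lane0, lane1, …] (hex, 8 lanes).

RES = [ 0xba  0xb6  0x55  0x8c  0x39  0xa2  0x37  0xf7 ]

  t0: 39 55 ba 0e f7 b6 3e 37
  t1: 0e f7 b6 3e 37 39 55 ba
  t2: f7 37 a2 39 8c 55 b6 ba
  t3: ba b6 55 8c 39 a2 37 f7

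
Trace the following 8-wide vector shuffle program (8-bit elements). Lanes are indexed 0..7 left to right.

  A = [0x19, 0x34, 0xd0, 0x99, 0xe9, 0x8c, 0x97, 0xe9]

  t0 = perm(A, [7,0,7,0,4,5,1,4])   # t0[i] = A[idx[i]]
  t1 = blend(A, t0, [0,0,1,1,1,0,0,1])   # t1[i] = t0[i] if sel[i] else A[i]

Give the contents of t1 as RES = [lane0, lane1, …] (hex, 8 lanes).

RES = [0x19, 0x34, 0xe9, 0x19, 0xe9, 0x8c, 0x97, 0xe9]

t0 = [0xe9, 0x19, 0xe9, 0x19, 0xe9, 0x8c, 0x34, 0xe9]
t1 = [0x19, 0x34, 0xe9, 0x19, 0xe9, 0x8c, 0x97, 0xe9]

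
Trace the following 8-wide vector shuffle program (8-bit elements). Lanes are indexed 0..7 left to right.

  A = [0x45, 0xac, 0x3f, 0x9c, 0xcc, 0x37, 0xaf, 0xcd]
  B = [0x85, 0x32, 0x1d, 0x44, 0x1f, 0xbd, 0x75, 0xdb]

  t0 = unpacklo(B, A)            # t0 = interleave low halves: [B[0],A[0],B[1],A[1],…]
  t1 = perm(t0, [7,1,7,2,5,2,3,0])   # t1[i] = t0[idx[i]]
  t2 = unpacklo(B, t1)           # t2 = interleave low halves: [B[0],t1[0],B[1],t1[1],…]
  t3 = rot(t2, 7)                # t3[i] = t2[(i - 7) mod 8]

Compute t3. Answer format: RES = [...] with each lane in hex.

t0 = [0x85, 0x45, 0x32, 0xac, 0x1d, 0x3f, 0x44, 0x9c]
t1 = [0x9c, 0x45, 0x9c, 0x32, 0x3f, 0x32, 0xac, 0x85]
t2 = [0x85, 0x9c, 0x32, 0x45, 0x1d, 0x9c, 0x44, 0x32]
t3 = [0x9c, 0x32, 0x45, 0x1d, 0x9c, 0x44, 0x32, 0x85]

RES = [0x9c, 0x32, 0x45, 0x1d, 0x9c, 0x44, 0x32, 0x85]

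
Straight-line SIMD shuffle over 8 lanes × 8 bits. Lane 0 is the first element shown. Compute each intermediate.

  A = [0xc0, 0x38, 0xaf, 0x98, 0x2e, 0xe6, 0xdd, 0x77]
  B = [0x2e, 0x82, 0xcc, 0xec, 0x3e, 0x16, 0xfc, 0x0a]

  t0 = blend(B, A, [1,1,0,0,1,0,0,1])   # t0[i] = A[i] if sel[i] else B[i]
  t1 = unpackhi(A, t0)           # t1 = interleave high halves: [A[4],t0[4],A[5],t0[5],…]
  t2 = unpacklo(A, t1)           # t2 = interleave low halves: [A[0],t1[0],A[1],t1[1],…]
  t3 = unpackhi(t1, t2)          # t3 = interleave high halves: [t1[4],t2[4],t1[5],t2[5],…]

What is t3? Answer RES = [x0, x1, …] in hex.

RES = [ 0xdd  0xaf  0xfc  0xe6  0x77  0x98  0x77  0x16 ]

  t0: c0 38 cc ec 2e 16 fc 77
  t1: 2e 2e e6 16 dd fc 77 77
  t2: c0 2e 38 2e af e6 98 16
  t3: dd af fc e6 77 98 77 16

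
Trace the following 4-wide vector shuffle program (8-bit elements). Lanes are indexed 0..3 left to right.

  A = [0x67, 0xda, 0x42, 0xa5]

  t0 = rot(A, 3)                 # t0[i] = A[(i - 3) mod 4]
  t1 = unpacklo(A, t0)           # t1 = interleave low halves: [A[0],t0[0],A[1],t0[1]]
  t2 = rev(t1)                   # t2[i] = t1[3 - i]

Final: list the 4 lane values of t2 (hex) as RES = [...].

RES = [0x42, 0xda, 0xda, 0x67]

t0 = [0xda, 0x42, 0xa5, 0x67]
t1 = [0x67, 0xda, 0xda, 0x42]
t2 = [0x42, 0xda, 0xda, 0x67]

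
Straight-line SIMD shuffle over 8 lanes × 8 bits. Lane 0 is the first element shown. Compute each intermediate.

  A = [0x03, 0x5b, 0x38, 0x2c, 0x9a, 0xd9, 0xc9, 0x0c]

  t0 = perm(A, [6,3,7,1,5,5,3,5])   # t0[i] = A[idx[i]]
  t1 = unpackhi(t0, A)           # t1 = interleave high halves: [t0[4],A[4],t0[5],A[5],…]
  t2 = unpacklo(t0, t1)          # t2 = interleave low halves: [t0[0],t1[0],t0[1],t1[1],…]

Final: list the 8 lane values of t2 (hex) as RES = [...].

  t0: c9 2c 0c 5b d9 d9 2c d9
  t1: d9 9a d9 d9 2c c9 d9 0c
  t2: c9 d9 2c 9a 0c d9 5b d9

RES = [ 0xc9  0xd9  0x2c  0x9a  0x0c  0xd9  0x5b  0xd9 ]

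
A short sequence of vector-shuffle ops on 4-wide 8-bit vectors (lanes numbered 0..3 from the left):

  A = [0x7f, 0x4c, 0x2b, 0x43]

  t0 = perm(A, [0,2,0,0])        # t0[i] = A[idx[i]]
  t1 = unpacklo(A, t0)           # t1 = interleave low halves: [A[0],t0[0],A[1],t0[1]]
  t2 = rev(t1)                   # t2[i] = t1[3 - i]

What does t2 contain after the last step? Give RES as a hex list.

RES = [0x2b, 0x4c, 0x7f, 0x7f]

  t0: 7f 2b 7f 7f
  t1: 7f 7f 4c 2b
  t2: 2b 4c 7f 7f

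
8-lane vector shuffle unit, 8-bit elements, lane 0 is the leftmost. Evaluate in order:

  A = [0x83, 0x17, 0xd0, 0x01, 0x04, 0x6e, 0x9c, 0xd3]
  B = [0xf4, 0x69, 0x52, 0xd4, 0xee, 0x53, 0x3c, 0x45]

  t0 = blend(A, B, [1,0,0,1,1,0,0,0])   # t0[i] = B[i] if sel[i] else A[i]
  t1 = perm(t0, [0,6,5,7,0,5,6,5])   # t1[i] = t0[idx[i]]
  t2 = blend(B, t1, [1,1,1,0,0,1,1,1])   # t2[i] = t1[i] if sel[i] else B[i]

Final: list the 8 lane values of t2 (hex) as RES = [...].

RES = [0xf4, 0x9c, 0x6e, 0xd4, 0xee, 0x6e, 0x9c, 0x6e]

  t0: f4 17 d0 d4 ee 6e 9c d3
  t1: f4 9c 6e d3 f4 6e 9c 6e
  t2: f4 9c 6e d4 ee 6e 9c 6e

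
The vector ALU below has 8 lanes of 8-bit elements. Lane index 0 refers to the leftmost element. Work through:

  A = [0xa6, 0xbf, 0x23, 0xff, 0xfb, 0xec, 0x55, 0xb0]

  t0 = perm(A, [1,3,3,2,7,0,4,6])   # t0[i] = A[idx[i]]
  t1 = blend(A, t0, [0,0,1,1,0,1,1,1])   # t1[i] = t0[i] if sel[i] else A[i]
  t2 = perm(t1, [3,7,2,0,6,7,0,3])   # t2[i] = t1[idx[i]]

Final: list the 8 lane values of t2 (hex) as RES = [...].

  t0: bf ff ff 23 b0 a6 fb 55
  t1: a6 bf ff 23 fb a6 fb 55
  t2: 23 55 ff a6 fb 55 a6 23

RES = [0x23, 0x55, 0xff, 0xa6, 0xfb, 0x55, 0xa6, 0x23]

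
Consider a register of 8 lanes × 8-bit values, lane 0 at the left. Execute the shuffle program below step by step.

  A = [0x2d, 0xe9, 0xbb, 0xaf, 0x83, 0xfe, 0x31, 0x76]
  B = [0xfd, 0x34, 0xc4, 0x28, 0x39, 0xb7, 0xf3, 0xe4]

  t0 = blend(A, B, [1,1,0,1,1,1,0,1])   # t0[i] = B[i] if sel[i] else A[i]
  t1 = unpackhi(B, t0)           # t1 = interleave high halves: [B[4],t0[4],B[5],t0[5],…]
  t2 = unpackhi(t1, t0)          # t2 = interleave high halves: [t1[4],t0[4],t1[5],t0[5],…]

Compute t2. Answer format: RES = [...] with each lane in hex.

t0 = [0xfd, 0x34, 0xbb, 0x28, 0x39, 0xb7, 0x31, 0xe4]
t1 = [0x39, 0x39, 0xb7, 0xb7, 0xf3, 0x31, 0xe4, 0xe4]
t2 = [0xf3, 0x39, 0x31, 0xb7, 0xe4, 0x31, 0xe4, 0xe4]

RES = [0xf3, 0x39, 0x31, 0xb7, 0xe4, 0x31, 0xe4, 0xe4]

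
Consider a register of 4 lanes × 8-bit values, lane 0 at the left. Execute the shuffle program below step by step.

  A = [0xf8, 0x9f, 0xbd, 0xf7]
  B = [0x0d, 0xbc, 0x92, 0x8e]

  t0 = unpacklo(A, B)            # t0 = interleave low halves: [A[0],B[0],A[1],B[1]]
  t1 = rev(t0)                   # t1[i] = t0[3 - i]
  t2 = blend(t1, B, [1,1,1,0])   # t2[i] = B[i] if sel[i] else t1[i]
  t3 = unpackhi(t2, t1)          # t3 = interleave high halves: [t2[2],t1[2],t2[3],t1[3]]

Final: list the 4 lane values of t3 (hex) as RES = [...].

RES = [0x92, 0x0d, 0xf8, 0xf8]

t0 = [0xf8, 0x0d, 0x9f, 0xbc]
t1 = [0xbc, 0x9f, 0x0d, 0xf8]
t2 = [0x0d, 0xbc, 0x92, 0xf8]
t3 = [0x92, 0x0d, 0xf8, 0xf8]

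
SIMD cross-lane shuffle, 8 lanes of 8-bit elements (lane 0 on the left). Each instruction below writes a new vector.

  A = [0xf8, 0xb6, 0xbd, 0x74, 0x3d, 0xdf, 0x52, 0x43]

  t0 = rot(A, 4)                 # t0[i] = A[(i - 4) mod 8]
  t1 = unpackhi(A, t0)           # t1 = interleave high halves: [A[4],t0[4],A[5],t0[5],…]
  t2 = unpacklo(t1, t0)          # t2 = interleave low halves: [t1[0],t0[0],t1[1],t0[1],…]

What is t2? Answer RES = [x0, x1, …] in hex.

RES = [ 0x3d  0x3d  0xf8  0xdf  0xdf  0x52  0xb6  0x43 ]

t0 = [0x3d, 0xdf, 0x52, 0x43, 0xf8, 0xb6, 0xbd, 0x74]
t1 = [0x3d, 0xf8, 0xdf, 0xb6, 0x52, 0xbd, 0x43, 0x74]
t2 = [0x3d, 0x3d, 0xf8, 0xdf, 0xdf, 0x52, 0xb6, 0x43]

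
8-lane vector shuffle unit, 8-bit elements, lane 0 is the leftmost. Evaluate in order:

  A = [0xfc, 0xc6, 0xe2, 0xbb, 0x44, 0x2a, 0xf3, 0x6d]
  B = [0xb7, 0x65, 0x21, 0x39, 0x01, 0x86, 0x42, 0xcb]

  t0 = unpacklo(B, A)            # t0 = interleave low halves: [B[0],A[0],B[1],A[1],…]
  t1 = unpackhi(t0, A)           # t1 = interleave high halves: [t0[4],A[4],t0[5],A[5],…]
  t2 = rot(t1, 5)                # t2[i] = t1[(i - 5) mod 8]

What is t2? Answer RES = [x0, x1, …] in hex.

RES = [ 0x2a  0x39  0xf3  0xbb  0x6d  0x21  0x44  0xe2 ]

t0 = [0xb7, 0xfc, 0x65, 0xc6, 0x21, 0xe2, 0x39, 0xbb]
t1 = [0x21, 0x44, 0xe2, 0x2a, 0x39, 0xf3, 0xbb, 0x6d]
t2 = [0x2a, 0x39, 0xf3, 0xbb, 0x6d, 0x21, 0x44, 0xe2]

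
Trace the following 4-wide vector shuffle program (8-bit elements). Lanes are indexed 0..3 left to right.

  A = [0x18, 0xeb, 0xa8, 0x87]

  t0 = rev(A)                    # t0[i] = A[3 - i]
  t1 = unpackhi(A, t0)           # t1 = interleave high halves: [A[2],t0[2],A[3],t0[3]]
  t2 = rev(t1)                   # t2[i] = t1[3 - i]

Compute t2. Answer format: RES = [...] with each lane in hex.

  t0: 87 a8 eb 18
  t1: a8 eb 87 18
  t2: 18 87 eb a8

RES = [0x18, 0x87, 0xeb, 0xa8]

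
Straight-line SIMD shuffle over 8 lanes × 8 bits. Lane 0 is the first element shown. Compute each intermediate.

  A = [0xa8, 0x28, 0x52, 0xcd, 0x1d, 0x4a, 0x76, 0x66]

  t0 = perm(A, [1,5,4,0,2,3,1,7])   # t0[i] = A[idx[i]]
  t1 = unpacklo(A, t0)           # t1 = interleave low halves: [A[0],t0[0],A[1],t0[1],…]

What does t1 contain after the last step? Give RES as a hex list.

  t0: 28 4a 1d a8 52 cd 28 66
  t1: a8 28 28 4a 52 1d cd a8

RES = [0xa8, 0x28, 0x28, 0x4a, 0x52, 0x1d, 0xcd, 0xa8]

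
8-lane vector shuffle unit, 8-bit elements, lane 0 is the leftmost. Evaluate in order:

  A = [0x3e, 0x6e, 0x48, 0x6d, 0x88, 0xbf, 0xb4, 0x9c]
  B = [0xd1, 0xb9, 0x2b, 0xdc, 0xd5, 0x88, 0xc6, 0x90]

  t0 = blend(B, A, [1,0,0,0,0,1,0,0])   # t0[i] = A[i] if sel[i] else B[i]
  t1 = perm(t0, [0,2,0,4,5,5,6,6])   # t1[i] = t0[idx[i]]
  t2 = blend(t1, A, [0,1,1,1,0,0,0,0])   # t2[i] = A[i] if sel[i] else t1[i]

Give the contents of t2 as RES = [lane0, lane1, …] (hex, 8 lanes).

  t0: 3e b9 2b dc d5 bf c6 90
  t1: 3e 2b 3e d5 bf bf c6 c6
  t2: 3e 6e 48 6d bf bf c6 c6

RES = [ 0x3e  0x6e  0x48  0x6d  0xbf  0xbf  0xc6  0xc6 ]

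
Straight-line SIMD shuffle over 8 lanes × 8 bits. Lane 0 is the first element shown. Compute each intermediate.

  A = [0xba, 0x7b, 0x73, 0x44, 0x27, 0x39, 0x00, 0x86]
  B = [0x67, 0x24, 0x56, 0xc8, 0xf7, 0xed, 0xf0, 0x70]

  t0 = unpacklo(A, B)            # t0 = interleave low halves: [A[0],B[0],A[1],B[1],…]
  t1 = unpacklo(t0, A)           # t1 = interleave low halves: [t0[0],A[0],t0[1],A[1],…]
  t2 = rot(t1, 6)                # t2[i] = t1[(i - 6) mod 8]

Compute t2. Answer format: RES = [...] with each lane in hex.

RES = [0x67, 0x7b, 0x7b, 0x73, 0x24, 0x44, 0xba, 0xba]

t0 = [0xba, 0x67, 0x7b, 0x24, 0x73, 0x56, 0x44, 0xc8]
t1 = [0xba, 0xba, 0x67, 0x7b, 0x7b, 0x73, 0x24, 0x44]
t2 = [0x67, 0x7b, 0x7b, 0x73, 0x24, 0x44, 0xba, 0xba]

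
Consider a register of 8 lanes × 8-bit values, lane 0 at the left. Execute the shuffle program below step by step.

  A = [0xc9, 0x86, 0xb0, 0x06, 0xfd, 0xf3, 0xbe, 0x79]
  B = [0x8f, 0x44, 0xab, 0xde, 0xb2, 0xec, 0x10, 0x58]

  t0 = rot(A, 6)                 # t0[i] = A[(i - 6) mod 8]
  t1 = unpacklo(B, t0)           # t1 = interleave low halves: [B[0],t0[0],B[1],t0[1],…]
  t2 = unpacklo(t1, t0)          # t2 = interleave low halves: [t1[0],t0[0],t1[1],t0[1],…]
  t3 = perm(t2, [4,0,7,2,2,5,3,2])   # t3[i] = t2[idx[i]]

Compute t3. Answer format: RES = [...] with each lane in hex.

RES = [ 0x44  0x8f  0xf3  0xb0  0xb0  0xfd  0x06  0xb0 ]

t0 = [0xb0, 0x06, 0xfd, 0xf3, 0xbe, 0x79, 0xc9, 0x86]
t1 = [0x8f, 0xb0, 0x44, 0x06, 0xab, 0xfd, 0xde, 0xf3]
t2 = [0x8f, 0xb0, 0xb0, 0x06, 0x44, 0xfd, 0x06, 0xf3]
t3 = [0x44, 0x8f, 0xf3, 0xb0, 0xb0, 0xfd, 0x06, 0xb0]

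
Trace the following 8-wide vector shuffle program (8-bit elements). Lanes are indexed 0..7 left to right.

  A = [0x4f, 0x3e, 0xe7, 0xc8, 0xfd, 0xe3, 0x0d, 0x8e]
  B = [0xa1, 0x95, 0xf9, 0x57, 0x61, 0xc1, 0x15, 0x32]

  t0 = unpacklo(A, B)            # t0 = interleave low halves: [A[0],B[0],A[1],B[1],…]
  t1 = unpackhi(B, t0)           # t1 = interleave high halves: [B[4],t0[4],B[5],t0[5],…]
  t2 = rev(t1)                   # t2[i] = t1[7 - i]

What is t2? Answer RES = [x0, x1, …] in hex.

RES = [ 0x57  0x32  0xc8  0x15  0xf9  0xc1  0xe7  0x61 ]

t0 = [0x4f, 0xa1, 0x3e, 0x95, 0xe7, 0xf9, 0xc8, 0x57]
t1 = [0x61, 0xe7, 0xc1, 0xf9, 0x15, 0xc8, 0x32, 0x57]
t2 = [0x57, 0x32, 0xc8, 0x15, 0xf9, 0xc1, 0xe7, 0x61]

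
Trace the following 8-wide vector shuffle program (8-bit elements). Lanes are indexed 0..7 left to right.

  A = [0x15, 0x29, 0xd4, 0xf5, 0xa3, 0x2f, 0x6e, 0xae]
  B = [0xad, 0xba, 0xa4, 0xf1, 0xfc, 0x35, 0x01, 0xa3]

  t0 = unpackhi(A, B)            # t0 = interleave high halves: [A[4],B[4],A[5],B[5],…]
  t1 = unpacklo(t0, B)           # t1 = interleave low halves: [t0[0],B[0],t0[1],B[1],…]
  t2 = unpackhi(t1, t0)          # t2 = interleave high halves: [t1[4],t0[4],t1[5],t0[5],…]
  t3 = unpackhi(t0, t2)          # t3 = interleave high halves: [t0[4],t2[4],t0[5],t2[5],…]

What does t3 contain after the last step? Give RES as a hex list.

t0 = [0xa3, 0xfc, 0x2f, 0x35, 0x6e, 0x01, 0xae, 0xa3]
t1 = [0xa3, 0xad, 0xfc, 0xba, 0x2f, 0xa4, 0x35, 0xf1]
t2 = [0x2f, 0x6e, 0xa4, 0x01, 0x35, 0xae, 0xf1, 0xa3]
t3 = [0x6e, 0x35, 0x01, 0xae, 0xae, 0xf1, 0xa3, 0xa3]

RES = [ 0x6e  0x35  0x01  0xae  0xae  0xf1  0xa3  0xa3 ]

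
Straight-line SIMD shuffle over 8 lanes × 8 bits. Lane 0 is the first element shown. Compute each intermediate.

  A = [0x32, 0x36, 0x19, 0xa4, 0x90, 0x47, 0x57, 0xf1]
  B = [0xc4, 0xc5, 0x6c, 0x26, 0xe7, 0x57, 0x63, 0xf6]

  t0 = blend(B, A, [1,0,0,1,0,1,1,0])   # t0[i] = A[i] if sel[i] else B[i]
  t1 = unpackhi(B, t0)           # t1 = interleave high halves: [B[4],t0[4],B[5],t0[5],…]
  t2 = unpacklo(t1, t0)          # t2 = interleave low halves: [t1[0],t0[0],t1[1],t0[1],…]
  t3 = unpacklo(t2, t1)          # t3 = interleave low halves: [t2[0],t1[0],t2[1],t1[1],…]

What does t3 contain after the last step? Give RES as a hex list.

RES = [ 0xe7  0xe7  0x32  0xe7  0xe7  0x57  0xc5  0x47 ]

t0 = [0x32, 0xc5, 0x6c, 0xa4, 0xe7, 0x47, 0x57, 0xf6]
t1 = [0xe7, 0xe7, 0x57, 0x47, 0x63, 0x57, 0xf6, 0xf6]
t2 = [0xe7, 0x32, 0xe7, 0xc5, 0x57, 0x6c, 0x47, 0xa4]
t3 = [0xe7, 0xe7, 0x32, 0xe7, 0xe7, 0x57, 0xc5, 0x47]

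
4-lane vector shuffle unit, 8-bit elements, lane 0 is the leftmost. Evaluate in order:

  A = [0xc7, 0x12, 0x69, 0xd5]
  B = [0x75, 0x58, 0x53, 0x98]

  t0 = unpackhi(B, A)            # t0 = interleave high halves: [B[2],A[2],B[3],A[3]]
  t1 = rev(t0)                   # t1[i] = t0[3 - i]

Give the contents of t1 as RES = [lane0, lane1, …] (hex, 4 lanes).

RES = [0xd5, 0x98, 0x69, 0x53]

→ t0 |53|69|98|d5|
→ t1 |d5|98|69|53|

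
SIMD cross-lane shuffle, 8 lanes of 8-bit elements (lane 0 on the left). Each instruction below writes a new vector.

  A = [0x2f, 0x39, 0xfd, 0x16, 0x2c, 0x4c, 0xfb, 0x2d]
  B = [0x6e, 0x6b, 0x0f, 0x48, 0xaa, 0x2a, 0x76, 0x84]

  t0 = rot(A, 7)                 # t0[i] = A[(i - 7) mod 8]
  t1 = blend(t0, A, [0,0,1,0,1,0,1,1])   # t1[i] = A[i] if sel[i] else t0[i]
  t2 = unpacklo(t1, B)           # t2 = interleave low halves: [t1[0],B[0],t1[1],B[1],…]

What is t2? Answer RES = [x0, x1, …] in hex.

→ t0 |39|fd|16|2c|4c|fb|2d|2f|
→ t1 |39|fd|fd|2c|2c|fb|fb|2d|
→ t2 |39|6e|fd|6b|fd|0f|2c|48|

RES = [ 0x39  0x6e  0xfd  0x6b  0xfd  0x0f  0x2c  0x48 ]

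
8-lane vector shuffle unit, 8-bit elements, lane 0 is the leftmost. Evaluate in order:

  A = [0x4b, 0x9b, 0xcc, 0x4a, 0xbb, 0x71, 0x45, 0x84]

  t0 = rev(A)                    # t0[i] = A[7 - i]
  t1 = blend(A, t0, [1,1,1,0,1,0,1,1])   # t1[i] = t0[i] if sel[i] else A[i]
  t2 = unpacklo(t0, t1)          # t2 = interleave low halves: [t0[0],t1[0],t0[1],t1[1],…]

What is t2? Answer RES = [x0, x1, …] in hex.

→ t0 |84|45|71|bb|4a|cc|9b|4b|
→ t1 |84|45|71|4a|4a|71|9b|4b|
→ t2 |84|84|45|45|71|71|bb|4a|

RES = [0x84, 0x84, 0x45, 0x45, 0x71, 0x71, 0xbb, 0x4a]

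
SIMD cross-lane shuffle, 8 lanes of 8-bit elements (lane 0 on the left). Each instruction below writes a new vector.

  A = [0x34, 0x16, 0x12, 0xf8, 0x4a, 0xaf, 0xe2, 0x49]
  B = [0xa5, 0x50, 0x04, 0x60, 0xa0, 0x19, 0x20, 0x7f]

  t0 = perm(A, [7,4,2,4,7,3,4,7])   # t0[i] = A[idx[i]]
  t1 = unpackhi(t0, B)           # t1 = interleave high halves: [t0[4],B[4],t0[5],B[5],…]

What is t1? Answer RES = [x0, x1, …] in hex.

→ t0 |49|4a|12|4a|49|f8|4a|49|
→ t1 |49|a0|f8|19|4a|20|49|7f|

RES = [ 0x49  0xa0  0xf8  0x19  0x4a  0x20  0x49  0x7f ]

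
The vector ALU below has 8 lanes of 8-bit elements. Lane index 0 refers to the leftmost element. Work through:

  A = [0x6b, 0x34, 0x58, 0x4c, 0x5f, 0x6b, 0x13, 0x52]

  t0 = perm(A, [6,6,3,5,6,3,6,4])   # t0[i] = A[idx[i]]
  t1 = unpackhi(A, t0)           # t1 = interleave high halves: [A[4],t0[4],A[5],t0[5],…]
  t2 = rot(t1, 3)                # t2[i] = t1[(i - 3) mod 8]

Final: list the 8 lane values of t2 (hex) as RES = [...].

RES = [0x13, 0x52, 0x5f, 0x5f, 0x13, 0x6b, 0x4c, 0x13]

  t0: 13 13 4c 6b 13 4c 13 5f
  t1: 5f 13 6b 4c 13 13 52 5f
  t2: 13 52 5f 5f 13 6b 4c 13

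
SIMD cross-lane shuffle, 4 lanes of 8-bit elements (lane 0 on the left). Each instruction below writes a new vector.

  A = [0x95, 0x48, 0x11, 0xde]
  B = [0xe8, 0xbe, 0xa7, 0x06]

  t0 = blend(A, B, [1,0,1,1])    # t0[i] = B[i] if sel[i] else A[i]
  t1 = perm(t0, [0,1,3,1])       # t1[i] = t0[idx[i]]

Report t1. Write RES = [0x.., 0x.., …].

t0 = [0xe8, 0x48, 0xa7, 0x06]
t1 = [0xe8, 0x48, 0x06, 0x48]

RES = [0xe8, 0x48, 0x06, 0x48]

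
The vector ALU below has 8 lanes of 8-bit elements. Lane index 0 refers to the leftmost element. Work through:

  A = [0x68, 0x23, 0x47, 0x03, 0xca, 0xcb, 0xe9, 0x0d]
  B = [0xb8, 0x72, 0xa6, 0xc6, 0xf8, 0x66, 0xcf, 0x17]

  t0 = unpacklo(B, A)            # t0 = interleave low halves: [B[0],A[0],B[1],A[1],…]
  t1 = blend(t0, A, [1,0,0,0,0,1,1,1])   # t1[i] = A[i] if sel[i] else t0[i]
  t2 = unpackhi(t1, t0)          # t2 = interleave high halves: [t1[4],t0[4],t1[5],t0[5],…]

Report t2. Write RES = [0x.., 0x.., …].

  t0: b8 68 72 23 a6 47 c6 03
  t1: 68 68 72 23 a6 cb e9 0d
  t2: a6 a6 cb 47 e9 c6 0d 03

RES = [ 0xa6  0xa6  0xcb  0x47  0xe9  0xc6  0x0d  0x03 ]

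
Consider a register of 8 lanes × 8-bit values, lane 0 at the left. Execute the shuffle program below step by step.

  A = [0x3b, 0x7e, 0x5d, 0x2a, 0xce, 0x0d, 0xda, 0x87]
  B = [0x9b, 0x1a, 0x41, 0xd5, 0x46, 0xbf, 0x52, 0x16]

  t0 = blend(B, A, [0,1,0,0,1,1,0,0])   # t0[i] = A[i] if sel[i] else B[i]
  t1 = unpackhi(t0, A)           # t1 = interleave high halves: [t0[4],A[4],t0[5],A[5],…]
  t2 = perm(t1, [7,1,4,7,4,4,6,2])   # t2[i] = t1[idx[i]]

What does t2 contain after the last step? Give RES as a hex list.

→ t0 |9b|7e|41|d5|ce|0d|52|16|
→ t1 |ce|ce|0d|0d|52|da|16|87|
→ t2 |87|ce|52|87|52|52|16|0d|

RES = [0x87, 0xce, 0x52, 0x87, 0x52, 0x52, 0x16, 0x0d]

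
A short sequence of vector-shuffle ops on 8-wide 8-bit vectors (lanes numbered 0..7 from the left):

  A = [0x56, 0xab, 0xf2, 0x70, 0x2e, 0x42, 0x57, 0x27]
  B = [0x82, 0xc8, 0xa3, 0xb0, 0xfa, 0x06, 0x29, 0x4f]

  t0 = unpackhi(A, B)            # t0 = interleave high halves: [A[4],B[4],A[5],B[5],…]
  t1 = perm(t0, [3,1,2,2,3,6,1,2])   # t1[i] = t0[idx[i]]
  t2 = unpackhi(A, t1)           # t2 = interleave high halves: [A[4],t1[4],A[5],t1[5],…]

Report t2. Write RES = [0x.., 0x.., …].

RES = [ 0x2e  0x06  0x42  0x27  0x57  0xfa  0x27  0x42 ]

t0 = [0x2e, 0xfa, 0x42, 0x06, 0x57, 0x29, 0x27, 0x4f]
t1 = [0x06, 0xfa, 0x42, 0x42, 0x06, 0x27, 0xfa, 0x42]
t2 = [0x2e, 0x06, 0x42, 0x27, 0x57, 0xfa, 0x27, 0x42]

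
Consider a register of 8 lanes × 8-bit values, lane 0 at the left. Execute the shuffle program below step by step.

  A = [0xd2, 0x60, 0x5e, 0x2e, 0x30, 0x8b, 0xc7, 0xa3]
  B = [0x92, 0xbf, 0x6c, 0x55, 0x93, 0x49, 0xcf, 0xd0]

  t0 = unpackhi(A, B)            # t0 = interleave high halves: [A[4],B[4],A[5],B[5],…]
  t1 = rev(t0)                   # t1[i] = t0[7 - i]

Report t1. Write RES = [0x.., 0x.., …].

  t0: 30 93 8b 49 c7 cf a3 d0
  t1: d0 a3 cf c7 49 8b 93 30

RES = [0xd0, 0xa3, 0xcf, 0xc7, 0x49, 0x8b, 0x93, 0x30]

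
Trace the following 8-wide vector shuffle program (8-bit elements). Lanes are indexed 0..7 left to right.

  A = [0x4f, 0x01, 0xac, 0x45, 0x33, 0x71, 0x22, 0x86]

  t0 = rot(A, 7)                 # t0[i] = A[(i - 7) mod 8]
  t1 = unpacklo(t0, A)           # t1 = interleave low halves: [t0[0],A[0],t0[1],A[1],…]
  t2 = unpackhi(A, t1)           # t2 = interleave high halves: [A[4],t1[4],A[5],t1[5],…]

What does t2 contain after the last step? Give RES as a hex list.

t0 = [0x01, 0xac, 0x45, 0x33, 0x71, 0x22, 0x86, 0x4f]
t1 = [0x01, 0x4f, 0xac, 0x01, 0x45, 0xac, 0x33, 0x45]
t2 = [0x33, 0x45, 0x71, 0xac, 0x22, 0x33, 0x86, 0x45]

RES = [ 0x33  0x45  0x71  0xac  0x22  0x33  0x86  0x45 ]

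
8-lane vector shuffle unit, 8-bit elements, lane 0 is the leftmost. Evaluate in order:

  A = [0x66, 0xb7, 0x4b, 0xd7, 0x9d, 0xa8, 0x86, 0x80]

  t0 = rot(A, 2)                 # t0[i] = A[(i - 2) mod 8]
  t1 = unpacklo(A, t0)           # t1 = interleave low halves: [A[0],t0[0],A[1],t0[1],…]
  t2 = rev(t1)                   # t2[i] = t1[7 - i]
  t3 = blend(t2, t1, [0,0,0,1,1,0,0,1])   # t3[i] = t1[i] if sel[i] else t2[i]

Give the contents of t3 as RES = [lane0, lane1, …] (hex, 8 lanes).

RES = [0xb7, 0xd7, 0x66, 0x80, 0x4b, 0xb7, 0x86, 0xb7]

  t0: 86 80 66 b7 4b d7 9d a8
  t1: 66 86 b7 80 4b 66 d7 b7
  t2: b7 d7 66 4b 80 b7 86 66
  t3: b7 d7 66 80 4b b7 86 b7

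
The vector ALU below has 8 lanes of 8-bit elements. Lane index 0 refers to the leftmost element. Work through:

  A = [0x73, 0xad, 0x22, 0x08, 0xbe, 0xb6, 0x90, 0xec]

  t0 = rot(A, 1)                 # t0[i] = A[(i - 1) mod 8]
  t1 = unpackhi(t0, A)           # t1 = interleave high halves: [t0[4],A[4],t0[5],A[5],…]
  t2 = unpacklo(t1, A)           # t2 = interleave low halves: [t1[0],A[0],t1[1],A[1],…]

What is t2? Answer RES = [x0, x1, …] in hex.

  t0: ec 73 ad 22 08 be b6 90
  t1: 08 be be b6 b6 90 90 ec
  t2: 08 73 be ad be 22 b6 08

RES = [0x08, 0x73, 0xbe, 0xad, 0xbe, 0x22, 0xb6, 0x08]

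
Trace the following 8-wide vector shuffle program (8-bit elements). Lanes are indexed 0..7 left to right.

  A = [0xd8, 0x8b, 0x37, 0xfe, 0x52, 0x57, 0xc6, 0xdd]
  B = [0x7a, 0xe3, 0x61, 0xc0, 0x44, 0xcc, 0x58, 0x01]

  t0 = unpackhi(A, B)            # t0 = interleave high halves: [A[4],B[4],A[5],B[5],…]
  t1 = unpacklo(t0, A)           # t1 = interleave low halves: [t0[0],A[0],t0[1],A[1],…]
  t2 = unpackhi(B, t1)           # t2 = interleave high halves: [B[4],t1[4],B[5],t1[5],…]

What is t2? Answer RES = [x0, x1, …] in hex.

RES = [ 0x44  0x57  0xcc  0x37  0x58  0xcc  0x01  0xfe ]

  t0: 52 44 57 cc c6 58 dd 01
  t1: 52 d8 44 8b 57 37 cc fe
  t2: 44 57 cc 37 58 cc 01 fe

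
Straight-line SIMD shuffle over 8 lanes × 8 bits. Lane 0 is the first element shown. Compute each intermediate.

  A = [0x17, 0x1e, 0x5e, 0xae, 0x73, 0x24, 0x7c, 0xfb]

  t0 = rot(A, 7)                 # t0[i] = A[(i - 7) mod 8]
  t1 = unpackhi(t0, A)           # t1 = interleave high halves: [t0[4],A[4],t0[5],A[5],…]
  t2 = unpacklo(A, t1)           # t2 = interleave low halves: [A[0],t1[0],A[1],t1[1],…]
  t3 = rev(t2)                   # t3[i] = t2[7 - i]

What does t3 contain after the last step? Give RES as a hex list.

RES = [ 0x24  0xae  0x7c  0x5e  0x73  0x1e  0x24  0x17 ]

→ t0 |1e|5e|ae|73|24|7c|fb|17|
→ t1 |24|73|7c|24|fb|7c|17|fb|
→ t2 |17|24|1e|73|5e|7c|ae|24|
→ t3 |24|ae|7c|5e|73|1e|24|17|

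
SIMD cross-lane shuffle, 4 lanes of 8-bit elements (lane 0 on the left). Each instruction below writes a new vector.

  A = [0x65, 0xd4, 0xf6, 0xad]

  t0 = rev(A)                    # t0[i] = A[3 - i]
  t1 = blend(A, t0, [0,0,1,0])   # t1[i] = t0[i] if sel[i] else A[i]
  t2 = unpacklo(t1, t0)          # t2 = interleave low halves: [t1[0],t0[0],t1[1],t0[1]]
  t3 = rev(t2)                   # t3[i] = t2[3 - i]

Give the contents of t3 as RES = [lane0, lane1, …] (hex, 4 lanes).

RES = [ 0xf6  0xd4  0xad  0x65 ]

  t0: ad f6 d4 65
  t1: 65 d4 d4 ad
  t2: 65 ad d4 f6
  t3: f6 d4 ad 65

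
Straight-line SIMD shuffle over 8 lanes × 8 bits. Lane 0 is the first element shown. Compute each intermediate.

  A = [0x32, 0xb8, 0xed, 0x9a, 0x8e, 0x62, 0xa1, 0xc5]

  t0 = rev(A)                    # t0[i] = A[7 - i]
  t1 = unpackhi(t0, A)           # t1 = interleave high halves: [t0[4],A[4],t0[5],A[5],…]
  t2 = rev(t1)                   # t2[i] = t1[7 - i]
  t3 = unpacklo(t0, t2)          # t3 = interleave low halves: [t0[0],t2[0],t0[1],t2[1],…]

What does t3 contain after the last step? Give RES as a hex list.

t0 = [0xc5, 0xa1, 0x62, 0x8e, 0x9a, 0xed, 0xb8, 0x32]
t1 = [0x9a, 0x8e, 0xed, 0x62, 0xb8, 0xa1, 0x32, 0xc5]
t2 = [0xc5, 0x32, 0xa1, 0xb8, 0x62, 0xed, 0x8e, 0x9a]
t3 = [0xc5, 0xc5, 0xa1, 0x32, 0x62, 0xa1, 0x8e, 0xb8]

RES = [ 0xc5  0xc5  0xa1  0x32  0x62  0xa1  0x8e  0xb8 ]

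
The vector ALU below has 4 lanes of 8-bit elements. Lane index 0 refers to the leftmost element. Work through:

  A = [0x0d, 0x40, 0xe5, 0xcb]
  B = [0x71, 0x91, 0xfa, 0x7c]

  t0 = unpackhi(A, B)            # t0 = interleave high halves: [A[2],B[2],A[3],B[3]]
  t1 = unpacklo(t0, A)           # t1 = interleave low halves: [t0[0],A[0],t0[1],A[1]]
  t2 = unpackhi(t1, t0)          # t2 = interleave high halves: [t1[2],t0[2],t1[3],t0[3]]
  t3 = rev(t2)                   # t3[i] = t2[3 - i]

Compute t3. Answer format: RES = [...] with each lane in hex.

  t0: e5 fa cb 7c
  t1: e5 0d fa 40
  t2: fa cb 40 7c
  t3: 7c 40 cb fa

RES = [ 0x7c  0x40  0xcb  0xfa ]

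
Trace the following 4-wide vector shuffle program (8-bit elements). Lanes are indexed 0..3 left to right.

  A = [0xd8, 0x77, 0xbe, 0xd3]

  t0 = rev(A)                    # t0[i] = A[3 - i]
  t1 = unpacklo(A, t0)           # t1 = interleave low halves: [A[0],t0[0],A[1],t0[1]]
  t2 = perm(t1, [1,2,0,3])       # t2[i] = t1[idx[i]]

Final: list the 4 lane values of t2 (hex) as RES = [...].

t0 = [0xd3, 0xbe, 0x77, 0xd8]
t1 = [0xd8, 0xd3, 0x77, 0xbe]
t2 = [0xd3, 0x77, 0xd8, 0xbe]

RES = [0xd3, 0x77, 0xd8, 0xbe]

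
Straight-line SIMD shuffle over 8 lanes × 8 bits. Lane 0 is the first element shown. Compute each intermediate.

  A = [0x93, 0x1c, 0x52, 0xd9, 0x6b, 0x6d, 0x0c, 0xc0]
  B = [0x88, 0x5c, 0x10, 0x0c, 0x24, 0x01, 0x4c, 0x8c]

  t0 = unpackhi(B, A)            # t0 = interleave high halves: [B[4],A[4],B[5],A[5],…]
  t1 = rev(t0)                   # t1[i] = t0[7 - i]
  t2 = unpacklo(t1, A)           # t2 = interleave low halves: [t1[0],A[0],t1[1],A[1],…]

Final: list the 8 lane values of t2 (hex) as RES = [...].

→ t0 |24|6b|01|6d|4c|0c|8c|c0|
→ t1 |c0|8c|0c|4c|6d|01|6b|24|
→ t2 |c0|93|8c|1c|0c|52|4c|d9|

RES = [0xc0, 0x93, 0x8c, 0x1c, 0x0c, 0x52, 0x4c, 0xd9]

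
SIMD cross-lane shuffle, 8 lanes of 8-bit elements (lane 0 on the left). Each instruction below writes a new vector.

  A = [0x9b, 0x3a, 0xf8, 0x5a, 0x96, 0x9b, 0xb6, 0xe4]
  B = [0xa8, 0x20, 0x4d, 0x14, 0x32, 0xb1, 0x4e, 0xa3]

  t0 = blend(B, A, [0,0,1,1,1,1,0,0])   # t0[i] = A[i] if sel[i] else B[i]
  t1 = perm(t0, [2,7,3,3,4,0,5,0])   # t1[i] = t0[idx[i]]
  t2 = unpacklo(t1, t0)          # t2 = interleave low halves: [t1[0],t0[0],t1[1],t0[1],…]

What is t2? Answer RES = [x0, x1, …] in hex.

RES = [ 0xf8  0xa8  0xa3  0x20  0x5a  0xf8  0x5a  0x5a ]

  t0: a8 20 f8 5a 96 9b 4e a3
  t1: f8 a3 5a 5a 96 a8 9b a8
  t2: f8 a8 a3 20 5a f8 5a 5a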